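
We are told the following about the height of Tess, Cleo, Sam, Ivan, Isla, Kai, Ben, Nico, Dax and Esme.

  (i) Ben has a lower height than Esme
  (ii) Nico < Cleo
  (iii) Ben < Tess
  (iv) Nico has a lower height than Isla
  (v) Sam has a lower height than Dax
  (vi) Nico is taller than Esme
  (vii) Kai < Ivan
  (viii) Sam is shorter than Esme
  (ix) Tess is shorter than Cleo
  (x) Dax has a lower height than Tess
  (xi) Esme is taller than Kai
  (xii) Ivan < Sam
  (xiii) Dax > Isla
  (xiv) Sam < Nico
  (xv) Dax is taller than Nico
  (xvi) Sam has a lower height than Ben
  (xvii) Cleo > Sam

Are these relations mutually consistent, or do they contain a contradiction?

Every relation is compatible with Kai < Ivan < Sam < Ben < Esme < Nico < Isla < Dax < Tess < Cleo; the set is consistent.

consistent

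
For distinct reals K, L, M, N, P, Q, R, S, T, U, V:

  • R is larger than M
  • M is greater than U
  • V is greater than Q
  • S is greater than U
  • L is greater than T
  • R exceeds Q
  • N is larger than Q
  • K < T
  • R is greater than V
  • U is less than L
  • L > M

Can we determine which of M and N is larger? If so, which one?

Following every chain through M: above M we get L, R; below M we get U.
N is not reached, and no chain runs the other way from N to M.
So the given relations leave the order of M and N undetermined.

undetermined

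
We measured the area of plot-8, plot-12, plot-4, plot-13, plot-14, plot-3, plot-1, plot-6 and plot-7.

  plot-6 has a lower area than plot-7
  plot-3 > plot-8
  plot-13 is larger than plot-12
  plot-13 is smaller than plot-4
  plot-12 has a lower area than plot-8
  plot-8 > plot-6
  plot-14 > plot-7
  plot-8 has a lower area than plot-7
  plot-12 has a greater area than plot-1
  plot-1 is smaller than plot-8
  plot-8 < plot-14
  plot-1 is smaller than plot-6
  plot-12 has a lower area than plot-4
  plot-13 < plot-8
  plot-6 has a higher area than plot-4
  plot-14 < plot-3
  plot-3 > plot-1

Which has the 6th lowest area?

Piecing the relations together gives one ordering: plot-1 < plot-12 < plot-13 < plot-4 < plot-6 < plot-8 < plot-7 < plot-14 < plot-3.
Counting 6 from the smallest end gives plot-8.

plot-8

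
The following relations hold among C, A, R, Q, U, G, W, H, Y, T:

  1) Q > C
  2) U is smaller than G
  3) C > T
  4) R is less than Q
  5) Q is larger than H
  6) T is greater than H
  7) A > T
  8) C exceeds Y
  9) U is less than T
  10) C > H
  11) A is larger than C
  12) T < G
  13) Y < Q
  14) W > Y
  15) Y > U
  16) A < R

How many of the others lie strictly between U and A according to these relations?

3

The relations place U below A. An element lies strictly between them when it is forced above U and also forced below A.
Above U: {Y, T, W, G, C, R, Q}. Below A: {H, Y, T, C}.
Intersection: {Y, T, C} — 3.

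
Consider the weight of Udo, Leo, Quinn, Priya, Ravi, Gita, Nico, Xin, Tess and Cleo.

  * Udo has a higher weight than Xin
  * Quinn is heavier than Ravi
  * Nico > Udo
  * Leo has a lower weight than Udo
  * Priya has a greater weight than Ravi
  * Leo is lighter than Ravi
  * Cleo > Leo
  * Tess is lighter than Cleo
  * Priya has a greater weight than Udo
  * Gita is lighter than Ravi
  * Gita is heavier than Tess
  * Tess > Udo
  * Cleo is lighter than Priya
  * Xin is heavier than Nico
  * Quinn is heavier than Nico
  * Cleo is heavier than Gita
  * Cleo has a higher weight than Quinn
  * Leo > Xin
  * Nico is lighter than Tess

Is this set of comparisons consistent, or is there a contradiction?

Chaining the given relations yields Nico < Xin < Leo < Udo, so Nico < Udo. But one relation states Udo < Nico. These cannot both hold.

inconsistent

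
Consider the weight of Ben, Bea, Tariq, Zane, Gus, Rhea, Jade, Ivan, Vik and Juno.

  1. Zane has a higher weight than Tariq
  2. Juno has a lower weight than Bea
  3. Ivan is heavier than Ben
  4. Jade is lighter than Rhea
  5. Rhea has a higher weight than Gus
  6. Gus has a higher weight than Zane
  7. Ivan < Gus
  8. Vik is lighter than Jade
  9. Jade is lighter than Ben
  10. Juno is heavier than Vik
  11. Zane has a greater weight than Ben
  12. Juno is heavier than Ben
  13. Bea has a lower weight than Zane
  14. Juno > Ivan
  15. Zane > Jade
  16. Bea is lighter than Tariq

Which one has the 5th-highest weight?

Bea

Piecing the relations together gives one ordering: Vik < Jade < Ben < Ivan < Juno < Bea < Tariq < Zane < Gus < Rhea.
The 5th largest is Bea.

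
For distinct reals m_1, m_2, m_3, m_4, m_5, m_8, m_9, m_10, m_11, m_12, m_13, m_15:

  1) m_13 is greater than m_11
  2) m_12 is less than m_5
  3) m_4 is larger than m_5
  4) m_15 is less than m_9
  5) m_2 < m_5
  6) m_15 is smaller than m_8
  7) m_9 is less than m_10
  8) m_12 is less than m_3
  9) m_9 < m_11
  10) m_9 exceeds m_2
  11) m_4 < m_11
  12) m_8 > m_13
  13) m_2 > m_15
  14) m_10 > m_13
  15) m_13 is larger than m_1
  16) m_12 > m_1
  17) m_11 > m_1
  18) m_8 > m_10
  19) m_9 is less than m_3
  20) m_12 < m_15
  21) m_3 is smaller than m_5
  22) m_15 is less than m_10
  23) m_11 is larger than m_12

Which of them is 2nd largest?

m_10

Piecing the relations together gives one ordering: m_1 < m_12 < m_15 < m_2 < m_9 < m_3 < m_5 < m_4 < m_11 < m_13 < m_10 < m_8.
Counting 2 from the largest end gives m_10.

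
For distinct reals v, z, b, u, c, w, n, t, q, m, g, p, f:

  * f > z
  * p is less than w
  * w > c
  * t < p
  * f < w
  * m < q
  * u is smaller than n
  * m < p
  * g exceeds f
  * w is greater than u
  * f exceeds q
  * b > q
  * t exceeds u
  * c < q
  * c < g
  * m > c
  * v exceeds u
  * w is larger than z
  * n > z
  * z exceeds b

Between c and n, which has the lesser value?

c < m < q < b < z < n, by transitivity through m, q, b, z.
So c < n; c is the smaller of the two.

c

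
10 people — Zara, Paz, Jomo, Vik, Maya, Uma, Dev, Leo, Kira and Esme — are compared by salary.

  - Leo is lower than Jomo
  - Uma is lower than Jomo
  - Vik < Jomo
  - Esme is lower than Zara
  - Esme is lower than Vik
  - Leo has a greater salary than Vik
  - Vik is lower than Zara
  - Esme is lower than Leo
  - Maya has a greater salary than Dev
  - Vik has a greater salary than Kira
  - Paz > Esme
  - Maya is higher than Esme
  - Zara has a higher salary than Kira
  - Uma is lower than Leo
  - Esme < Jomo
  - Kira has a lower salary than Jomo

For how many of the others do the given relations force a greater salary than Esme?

6

The elements the relations force above Esme are Maya, Vik, Leo, Paz, Jomo, Zara — no chain reaches any other.
That is 6.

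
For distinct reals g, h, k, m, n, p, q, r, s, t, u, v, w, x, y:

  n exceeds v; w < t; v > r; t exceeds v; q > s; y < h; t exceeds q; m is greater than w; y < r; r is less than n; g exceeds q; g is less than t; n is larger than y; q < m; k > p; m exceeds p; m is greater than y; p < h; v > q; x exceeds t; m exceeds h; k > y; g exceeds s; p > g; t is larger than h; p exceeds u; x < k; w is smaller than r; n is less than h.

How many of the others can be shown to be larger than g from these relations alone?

Directly above g: p, t.
One step further: h, x, m, k (6 so far).
Nothing else is reachable above g; 6 in all.

6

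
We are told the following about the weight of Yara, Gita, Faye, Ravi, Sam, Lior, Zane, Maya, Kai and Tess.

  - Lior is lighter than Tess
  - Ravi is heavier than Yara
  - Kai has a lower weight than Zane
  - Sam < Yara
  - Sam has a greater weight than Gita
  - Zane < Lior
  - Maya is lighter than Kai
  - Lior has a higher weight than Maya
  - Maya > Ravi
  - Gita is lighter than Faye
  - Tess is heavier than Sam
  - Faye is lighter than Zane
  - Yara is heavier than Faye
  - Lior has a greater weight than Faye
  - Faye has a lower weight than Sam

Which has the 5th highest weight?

Maya

The consecutive relations fix a unique order: Gita < Faye < Sam < Yara < Ravi < Maya < Kai < Zane < Lior < Tess.
Counting 5 from the largest end gives Maya.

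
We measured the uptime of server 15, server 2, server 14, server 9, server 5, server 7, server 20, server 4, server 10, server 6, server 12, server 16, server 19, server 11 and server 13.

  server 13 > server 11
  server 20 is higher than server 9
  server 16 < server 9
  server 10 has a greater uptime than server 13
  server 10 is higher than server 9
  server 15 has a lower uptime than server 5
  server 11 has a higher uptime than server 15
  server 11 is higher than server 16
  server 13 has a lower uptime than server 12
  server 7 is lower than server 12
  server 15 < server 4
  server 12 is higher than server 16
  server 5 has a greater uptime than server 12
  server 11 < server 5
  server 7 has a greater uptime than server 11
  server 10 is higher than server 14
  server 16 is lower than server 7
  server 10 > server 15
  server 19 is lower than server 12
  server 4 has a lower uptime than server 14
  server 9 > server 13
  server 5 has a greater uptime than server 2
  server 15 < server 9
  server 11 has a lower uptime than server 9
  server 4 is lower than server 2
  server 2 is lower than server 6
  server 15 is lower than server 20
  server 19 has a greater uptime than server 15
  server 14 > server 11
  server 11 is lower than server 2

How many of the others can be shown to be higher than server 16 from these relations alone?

Directly above server 16: server 11, server 7, server 9, server 12.
One step further: server 13, server 2, server 14, server 5, server 10, server 20 (10 so far).
One step further: server 6 (11 so far).
No other element is forced above server 16 by the given relations, so the count is 11.

11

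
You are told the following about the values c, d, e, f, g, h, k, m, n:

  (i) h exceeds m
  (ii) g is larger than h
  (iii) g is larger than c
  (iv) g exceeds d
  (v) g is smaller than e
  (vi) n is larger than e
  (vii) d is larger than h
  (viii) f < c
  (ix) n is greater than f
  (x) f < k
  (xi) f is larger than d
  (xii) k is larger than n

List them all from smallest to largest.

m < h < d < f < c < g < e < n < k

The consecutive links are each given: m < h; h < d; d < f; f < c; c < g; g < e; e < n; n < k.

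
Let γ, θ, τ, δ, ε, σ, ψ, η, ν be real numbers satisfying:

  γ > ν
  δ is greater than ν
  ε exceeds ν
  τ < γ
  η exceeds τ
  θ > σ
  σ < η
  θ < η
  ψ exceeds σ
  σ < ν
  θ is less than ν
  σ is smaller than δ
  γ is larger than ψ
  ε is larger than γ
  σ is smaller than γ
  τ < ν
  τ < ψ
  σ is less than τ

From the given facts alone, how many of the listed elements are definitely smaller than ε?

From ε the given relations immediately reach ν, γ.
From those, σ, θ, τ, ψ — 6 in total.
Nothing else is reachable below ε; 6 in all.

6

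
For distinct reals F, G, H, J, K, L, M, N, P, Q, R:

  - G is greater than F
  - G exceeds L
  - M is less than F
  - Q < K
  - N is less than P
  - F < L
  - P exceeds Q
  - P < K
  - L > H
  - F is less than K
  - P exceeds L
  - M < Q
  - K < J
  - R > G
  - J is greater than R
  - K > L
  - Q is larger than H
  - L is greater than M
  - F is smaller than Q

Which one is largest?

Chaining downward from J: directly below it, K, R; then F, L, Q, P, G; then M, H, N.
That covers every other element, and nothing is given above J, so J is the largest.

J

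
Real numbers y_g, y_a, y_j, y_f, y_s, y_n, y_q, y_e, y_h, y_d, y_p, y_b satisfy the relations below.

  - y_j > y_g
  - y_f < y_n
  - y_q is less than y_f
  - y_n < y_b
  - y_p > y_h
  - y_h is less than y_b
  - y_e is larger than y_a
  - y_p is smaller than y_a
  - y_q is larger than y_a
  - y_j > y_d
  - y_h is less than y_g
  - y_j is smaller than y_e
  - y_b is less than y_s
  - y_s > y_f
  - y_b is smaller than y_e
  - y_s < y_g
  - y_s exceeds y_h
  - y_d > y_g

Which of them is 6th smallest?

Chaining the given pairs: y_h < y_p < y_a < y_q < y_f < y_n < y_b < y_s < y_g < y_d < y_j < y_e.
Counting 6 from the smallest end gives y_n.

y_n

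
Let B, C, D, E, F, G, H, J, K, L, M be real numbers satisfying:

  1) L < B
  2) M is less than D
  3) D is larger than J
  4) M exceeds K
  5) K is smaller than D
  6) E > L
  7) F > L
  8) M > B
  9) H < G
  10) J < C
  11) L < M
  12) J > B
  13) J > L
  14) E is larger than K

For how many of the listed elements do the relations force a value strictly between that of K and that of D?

The relations place K below D. An element lies strictly between them when it is forced above K and also forced below D.
Above K: {M, E}. Below D: {L, B, J, M}.
Intersection: {M} — 1.

1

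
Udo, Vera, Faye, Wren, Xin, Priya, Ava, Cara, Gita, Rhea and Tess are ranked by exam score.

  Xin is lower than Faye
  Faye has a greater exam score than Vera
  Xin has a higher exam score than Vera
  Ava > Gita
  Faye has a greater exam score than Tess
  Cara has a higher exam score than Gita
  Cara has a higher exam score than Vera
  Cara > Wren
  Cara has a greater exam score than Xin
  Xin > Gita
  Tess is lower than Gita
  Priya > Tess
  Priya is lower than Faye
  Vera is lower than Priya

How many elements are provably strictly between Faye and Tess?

3

Chaining upward from Tess reaches: Gita, Xin, Ava, Priya, Cara.
Chaining downward from Faye reaches: Vera, Gita, Xin, Priya.
Strictly between Tess and Faye are those in both lists: Gita, Xin, Priya — 3 elements.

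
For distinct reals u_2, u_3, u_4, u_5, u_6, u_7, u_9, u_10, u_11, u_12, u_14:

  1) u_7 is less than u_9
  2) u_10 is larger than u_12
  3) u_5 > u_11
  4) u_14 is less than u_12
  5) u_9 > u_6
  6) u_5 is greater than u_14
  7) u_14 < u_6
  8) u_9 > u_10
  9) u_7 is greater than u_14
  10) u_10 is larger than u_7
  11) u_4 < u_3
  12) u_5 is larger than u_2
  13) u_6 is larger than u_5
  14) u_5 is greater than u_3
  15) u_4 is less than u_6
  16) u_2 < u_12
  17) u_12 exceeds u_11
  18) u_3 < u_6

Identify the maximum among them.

u_4 is not greatest since u_4 < u_3; u_11 is not greatest since u_11 < u_5; u_3 is not greatest since u_3 < u_5; u_2 is not greatest since u_2 < u_12; u_14 is not greatest since u_14 < u_7; u_5 is not greatest since u_5 < u_6; u_7 is not greatest since u_7 < u_9; u_12 is not greatest since u_12 < u_10; u_6 is not greatest since u_6 < u_9; u_10 is not greatest since u_10 < u_9.
Only u_9 has nothing above it, so u_9 is the maximum.

u_9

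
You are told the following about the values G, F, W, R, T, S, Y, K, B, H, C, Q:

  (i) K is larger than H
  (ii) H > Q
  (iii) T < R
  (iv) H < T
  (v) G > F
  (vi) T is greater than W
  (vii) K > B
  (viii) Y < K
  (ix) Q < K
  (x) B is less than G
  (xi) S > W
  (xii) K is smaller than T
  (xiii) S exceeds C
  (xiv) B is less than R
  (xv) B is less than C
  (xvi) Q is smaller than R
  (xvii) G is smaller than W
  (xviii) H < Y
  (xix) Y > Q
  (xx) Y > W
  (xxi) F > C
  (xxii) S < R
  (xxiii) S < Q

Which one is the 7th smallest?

Chaining the given pairs: B < C < F < G < W < S < Q < H < Y < K < T < R.
The 7th smallest is Q.

Q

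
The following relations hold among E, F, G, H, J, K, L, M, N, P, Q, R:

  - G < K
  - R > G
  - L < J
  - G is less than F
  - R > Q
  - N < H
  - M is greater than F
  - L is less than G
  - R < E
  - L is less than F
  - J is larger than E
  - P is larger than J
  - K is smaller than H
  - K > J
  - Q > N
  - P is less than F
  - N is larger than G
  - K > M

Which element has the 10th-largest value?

The consecutive relations fix a unique order: L < G < N < Q < R < E < J < P < F < M < K < H.
Counting 10 from the largest end gives N.

N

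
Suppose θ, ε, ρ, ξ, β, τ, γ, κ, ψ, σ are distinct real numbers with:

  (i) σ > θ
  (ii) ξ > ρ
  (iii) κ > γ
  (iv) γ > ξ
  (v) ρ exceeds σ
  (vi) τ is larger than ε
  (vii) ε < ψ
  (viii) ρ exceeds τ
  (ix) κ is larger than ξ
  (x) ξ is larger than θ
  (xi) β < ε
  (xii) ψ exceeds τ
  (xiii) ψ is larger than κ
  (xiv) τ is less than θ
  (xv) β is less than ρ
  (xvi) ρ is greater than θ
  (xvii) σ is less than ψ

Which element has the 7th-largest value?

The consecutive relations fix a unique order: β < ε < τ < θ < σ < ρ < ξ < γ < κ < ψ.
The 7th largest is θ.

θ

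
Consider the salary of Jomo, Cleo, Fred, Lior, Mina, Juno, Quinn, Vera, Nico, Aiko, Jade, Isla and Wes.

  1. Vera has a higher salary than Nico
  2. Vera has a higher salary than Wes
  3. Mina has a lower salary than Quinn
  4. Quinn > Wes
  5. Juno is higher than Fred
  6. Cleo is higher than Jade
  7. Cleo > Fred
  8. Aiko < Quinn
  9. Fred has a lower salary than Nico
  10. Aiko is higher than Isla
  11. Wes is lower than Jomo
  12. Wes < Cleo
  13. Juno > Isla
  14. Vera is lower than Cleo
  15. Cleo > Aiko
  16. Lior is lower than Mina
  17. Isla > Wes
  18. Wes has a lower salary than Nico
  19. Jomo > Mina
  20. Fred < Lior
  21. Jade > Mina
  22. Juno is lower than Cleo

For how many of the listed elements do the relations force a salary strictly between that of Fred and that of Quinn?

2

The relations place Fred below Quinn. An element lies strictly between them when it is forced above Fred and also forced below Quinn.
Above Fred: {Lior, Mina, Jade, Juno, Nico, Vera, Jomo, Cleo}. Below Quinn: {Wes, Lior, Isla, Mina, Aiko}.
Intersection: {Lior, Mina} — 2.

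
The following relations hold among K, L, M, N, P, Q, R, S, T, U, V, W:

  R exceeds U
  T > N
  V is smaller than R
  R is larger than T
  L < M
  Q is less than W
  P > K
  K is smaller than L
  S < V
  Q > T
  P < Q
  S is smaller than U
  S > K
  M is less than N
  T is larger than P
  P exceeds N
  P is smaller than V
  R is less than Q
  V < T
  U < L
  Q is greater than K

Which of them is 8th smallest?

Piecing the relations together gives one ordering: K < S < U < L < M < N < P < V < T < R < Q < W.
The 8th smallest is V.

V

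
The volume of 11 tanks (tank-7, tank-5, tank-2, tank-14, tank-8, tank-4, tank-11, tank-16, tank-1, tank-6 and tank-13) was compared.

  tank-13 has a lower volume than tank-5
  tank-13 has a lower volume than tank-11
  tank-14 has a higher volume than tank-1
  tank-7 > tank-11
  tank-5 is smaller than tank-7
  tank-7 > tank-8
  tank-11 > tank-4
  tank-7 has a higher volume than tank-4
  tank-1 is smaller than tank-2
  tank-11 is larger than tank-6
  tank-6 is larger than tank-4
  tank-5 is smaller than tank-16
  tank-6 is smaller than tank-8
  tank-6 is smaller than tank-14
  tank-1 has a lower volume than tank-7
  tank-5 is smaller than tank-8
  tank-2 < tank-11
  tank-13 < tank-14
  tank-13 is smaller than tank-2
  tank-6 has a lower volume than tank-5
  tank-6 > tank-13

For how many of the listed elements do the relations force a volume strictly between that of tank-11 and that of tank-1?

The relations place tank-1 below tank-11. An element lies strictly between them when it is forced above tank-1 and also forced below tank-11.
Above tank-1: {tank-2, tank-14, tank-7}. Below tank-11: {tank-4, tank-13, tank-2, tank-6}.
Intersection: {tank-2} — 1.

1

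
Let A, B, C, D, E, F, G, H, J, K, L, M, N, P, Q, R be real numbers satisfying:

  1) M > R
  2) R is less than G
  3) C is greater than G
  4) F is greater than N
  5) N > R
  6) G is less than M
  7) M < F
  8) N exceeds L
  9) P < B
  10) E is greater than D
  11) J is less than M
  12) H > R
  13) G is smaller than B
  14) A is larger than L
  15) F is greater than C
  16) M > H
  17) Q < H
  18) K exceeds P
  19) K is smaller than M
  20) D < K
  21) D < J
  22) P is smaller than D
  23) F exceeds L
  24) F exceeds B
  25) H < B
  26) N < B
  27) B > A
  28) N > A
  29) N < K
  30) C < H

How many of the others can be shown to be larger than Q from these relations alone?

The elements the relations force above Q are H, B, M, F — no chain reaches any other.
That is 4.

4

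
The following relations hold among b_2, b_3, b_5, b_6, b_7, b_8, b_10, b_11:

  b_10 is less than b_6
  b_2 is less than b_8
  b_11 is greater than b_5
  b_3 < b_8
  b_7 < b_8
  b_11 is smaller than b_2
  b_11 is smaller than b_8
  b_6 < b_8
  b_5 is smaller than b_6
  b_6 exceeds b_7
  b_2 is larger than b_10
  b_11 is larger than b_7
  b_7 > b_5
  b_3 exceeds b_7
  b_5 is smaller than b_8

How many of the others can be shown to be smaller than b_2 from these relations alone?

From b_2 the given relations immediately reach b_10, b_11.
From those, b_5, b_7 — 4 in total.
No other element is forced below b_2 by the given relations, so the count is 4.

4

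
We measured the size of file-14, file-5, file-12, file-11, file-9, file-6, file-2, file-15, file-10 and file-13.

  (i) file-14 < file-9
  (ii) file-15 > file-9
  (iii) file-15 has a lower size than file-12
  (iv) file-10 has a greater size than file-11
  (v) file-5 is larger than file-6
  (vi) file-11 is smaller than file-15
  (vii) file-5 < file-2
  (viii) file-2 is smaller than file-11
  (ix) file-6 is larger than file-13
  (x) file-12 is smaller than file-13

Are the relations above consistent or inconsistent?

inconsistent

We have file-11 < file-15 stated directly, yet also file-15 < file-12 < file-13 < file-6 < file-5 < file-2 < file-11 by chaining the others — so file-15 < file-11. Contradiction.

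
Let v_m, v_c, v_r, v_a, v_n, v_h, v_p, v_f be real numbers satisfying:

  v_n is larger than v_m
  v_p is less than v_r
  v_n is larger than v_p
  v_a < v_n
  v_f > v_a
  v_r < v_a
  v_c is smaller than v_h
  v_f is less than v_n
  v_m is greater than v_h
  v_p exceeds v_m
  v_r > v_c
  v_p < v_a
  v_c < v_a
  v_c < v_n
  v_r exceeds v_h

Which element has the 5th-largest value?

Chaining the given pairs: v_c < v_h < v_m < v_p < v_r < v_a < v_f < v_n.
The 5th largest is v_p.

v_p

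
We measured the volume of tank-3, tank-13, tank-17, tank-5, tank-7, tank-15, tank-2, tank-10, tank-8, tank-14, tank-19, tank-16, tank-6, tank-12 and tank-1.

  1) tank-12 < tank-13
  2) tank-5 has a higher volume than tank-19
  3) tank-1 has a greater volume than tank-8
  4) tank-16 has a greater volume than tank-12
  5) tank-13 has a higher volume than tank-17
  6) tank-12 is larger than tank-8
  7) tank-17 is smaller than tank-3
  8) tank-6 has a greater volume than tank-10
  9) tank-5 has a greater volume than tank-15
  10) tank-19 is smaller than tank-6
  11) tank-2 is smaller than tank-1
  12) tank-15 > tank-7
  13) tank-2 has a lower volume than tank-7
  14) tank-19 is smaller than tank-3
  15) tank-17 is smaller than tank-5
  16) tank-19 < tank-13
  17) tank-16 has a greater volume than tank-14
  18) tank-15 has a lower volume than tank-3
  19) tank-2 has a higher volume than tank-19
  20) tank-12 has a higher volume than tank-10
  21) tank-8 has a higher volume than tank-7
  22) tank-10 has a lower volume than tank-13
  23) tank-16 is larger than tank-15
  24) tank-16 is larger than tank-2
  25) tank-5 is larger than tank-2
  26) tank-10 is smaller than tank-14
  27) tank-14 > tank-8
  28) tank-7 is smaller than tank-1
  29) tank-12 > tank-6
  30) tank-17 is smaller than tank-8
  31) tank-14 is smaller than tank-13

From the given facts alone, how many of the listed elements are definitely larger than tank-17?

8

Directly above tank-17: tank-8, tank-3, tank-5, tank-13.
One step further: tank-14, tank-12, tank-1 (7 so far).
One step further: tank-16 (8 so far).
Nothing else is reachable above tank-17; 8 in all.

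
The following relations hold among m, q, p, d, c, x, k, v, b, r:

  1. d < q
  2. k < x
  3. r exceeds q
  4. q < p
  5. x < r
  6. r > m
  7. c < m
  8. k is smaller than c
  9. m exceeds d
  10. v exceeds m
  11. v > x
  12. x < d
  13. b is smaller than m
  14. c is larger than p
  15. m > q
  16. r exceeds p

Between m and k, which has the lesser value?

Chaining the given relations: k < x < d < q < p < c < m.
So k < m; k is the smaller of the two.

k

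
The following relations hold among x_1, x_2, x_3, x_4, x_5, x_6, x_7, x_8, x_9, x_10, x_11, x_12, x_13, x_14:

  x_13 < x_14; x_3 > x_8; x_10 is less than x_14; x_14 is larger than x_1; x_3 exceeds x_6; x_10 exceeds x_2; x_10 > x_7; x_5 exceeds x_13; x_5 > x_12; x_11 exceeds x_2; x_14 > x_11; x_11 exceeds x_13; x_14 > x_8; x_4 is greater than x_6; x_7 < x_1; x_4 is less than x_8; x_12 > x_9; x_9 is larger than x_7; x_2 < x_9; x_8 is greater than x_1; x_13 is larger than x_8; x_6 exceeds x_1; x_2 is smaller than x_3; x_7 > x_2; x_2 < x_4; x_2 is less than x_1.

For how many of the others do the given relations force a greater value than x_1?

8

From x_1 the given relations immediately reach x_6, x_8, x_14.
From those, x_4, x_3, x_13 — 6 in total.
From those, x_11, x_5 — 8 in total.
No other element is forced above x_1 by the given relations, so the count is 8.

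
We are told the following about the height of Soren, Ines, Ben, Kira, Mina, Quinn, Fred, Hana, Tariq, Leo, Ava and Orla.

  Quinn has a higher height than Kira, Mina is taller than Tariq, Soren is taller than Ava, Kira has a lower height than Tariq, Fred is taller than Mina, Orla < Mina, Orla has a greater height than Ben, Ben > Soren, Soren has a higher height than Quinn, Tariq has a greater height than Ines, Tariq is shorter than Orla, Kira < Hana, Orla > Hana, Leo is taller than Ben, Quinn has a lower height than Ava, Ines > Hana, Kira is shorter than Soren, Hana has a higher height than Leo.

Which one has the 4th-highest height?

Tariq

Piecing the relations together gives one ordering: Kira < Quinn < Ava < Soren < Ben < Leo < Hana < Ines < Tariq < Orla < Mina < Fred.
The 4th largest is Tariq.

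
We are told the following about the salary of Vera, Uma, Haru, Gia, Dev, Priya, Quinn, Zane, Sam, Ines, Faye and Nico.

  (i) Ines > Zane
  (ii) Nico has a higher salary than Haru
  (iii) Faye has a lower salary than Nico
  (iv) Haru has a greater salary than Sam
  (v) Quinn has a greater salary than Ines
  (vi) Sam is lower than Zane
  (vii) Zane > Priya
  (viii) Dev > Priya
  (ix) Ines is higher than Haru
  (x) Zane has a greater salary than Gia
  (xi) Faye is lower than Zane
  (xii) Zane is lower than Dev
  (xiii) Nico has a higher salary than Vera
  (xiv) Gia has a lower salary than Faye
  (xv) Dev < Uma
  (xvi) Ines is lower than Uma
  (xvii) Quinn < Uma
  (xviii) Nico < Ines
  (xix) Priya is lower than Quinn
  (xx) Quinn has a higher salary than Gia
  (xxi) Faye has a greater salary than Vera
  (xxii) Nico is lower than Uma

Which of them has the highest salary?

Uma

Gia is not greatest since Gia < Zane; Vera is not greatest since Vera < Nico; Sam is not greatest since Sam < Haru; Priya is not greatest since Priya < Zane; Faye is not greatest since Faye < Nico; Haru is not greatest since Haru < Nico; Nico is not greatest since Nico < Uma; Zane is not greatest since Zane < Ines; Dev is not greatest since Dev < Uma; Ines is not greatest since Ines < Uma; Quinn is not greatest since Quinn < Uma.
Only Uma has nothing above it, so Uma is the highest salary.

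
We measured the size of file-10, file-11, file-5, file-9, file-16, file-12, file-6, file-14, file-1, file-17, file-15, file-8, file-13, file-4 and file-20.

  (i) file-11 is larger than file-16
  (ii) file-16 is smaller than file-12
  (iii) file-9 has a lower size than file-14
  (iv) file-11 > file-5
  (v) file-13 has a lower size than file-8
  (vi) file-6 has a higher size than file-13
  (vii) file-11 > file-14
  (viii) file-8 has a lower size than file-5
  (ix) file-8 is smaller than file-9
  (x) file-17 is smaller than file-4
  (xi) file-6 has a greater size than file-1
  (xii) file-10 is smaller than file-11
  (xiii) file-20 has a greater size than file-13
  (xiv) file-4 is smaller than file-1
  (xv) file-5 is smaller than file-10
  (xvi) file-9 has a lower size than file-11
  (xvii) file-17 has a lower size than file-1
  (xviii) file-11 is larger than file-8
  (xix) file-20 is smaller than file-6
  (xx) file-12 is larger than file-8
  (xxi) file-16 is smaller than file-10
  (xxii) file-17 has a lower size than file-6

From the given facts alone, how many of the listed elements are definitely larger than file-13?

9

From file-13 the given relations immediately reach file-20, file-8, file-6.
From those, file-5, file-9, file-12, file-11 — 7 in total.
From those, file-10, file-14 — 9 in total.
No other element is forced above file-13 by the given relations, so the count is 9.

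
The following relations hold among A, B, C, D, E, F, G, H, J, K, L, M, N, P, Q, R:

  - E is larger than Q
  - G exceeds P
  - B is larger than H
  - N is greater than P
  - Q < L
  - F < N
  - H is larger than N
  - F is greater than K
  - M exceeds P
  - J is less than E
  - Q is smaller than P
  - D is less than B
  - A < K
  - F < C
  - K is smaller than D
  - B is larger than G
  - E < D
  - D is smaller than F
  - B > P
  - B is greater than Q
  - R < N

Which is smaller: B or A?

A < K and K < D give A < D.
Then D < F extends the chain to F.
With F < N: A < K < D < F < N.
With N < H: A < K < D < F < N < H.
With H < B: A < K < D < F < N < H < B.
So A < B; A is the smaller of the two.

A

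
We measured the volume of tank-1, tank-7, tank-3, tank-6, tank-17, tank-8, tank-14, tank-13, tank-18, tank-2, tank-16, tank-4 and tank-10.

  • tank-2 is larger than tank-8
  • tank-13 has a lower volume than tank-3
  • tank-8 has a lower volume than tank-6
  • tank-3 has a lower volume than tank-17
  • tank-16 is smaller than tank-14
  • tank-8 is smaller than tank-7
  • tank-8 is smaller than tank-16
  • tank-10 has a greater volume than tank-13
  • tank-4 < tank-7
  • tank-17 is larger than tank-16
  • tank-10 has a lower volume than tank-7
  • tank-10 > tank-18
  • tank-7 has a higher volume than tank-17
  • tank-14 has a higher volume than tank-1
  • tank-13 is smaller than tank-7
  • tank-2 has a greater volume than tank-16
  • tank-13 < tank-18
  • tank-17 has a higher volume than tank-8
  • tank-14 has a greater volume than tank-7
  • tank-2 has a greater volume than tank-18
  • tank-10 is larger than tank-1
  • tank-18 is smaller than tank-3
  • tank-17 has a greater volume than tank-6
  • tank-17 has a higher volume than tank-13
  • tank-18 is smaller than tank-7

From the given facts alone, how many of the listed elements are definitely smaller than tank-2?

4

The elements the relations force below tank-2 are tank-8, tank-16, tank-13, tank-18 — no chain reaches any other.
That is 4.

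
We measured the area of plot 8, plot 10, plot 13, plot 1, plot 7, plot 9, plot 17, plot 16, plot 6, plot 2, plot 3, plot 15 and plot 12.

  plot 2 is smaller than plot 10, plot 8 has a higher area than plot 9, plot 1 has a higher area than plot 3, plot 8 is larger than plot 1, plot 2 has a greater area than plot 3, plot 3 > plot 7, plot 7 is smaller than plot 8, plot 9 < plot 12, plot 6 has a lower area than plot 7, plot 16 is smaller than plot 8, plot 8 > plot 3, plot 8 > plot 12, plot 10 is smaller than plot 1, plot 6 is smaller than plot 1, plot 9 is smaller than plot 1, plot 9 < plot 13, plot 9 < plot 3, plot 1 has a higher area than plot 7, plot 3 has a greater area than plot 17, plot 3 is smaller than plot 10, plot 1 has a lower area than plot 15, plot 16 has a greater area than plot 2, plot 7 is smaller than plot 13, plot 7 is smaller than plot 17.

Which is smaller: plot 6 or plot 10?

plot 6 < plot 7 and plot 7 < plot 17 give plot 6 < plot 17.
With plot 17 < plot 3: plot 6 < plot 7 < plot 17 < plot 3.
With plot 3 < plot 2: plot 6 < plot 7 < plot 17 < plot 3 < plot 2.
With plot 2 < plot 10: plot 6 < plot 7 < plot 17 < plot 3 < plot 2 < plot 10.
So plot 6 < plot 10; plot 6 is the smaller of the two.

plot 6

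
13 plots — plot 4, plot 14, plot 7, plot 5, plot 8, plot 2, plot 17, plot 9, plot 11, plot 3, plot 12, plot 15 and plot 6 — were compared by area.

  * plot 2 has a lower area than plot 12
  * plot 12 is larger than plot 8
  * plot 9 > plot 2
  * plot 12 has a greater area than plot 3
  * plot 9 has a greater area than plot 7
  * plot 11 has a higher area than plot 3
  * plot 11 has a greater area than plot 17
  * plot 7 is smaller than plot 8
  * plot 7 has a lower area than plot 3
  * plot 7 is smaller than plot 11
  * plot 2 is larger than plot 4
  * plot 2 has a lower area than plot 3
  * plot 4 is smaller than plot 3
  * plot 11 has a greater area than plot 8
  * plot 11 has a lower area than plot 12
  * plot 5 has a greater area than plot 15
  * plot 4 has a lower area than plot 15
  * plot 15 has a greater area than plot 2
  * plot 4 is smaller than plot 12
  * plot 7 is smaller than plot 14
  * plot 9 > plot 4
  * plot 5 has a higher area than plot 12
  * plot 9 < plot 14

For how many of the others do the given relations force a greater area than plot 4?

From plot 4 the given relations immediately reach plot 2, plot 15, plot 3, plot 9, plot 12.
From those, plot 14, plot 11, plot 5 — 8 in total.
Nothing else is reachable above plot 4; 8 in all.

8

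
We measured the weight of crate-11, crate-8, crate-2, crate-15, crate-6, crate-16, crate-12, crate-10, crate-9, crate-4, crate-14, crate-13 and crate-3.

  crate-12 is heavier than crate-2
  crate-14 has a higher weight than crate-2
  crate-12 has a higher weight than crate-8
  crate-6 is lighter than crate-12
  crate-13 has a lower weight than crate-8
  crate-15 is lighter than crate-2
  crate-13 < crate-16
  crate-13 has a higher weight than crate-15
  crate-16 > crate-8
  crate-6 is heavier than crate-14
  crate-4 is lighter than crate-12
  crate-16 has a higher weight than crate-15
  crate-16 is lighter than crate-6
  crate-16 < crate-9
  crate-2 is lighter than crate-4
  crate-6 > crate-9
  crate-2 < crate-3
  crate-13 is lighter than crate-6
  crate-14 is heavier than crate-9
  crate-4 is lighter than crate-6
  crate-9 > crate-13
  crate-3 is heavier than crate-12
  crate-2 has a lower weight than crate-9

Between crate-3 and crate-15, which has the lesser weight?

crate-15

Following the relations from crate-15: crate-15 < crate-13 < crate-8 < crate-16 < crate-9 < crate-14 < crate-6 < crate-12 < crate-3.
So crate-15 < crate-3; crate-15 is the lighter of the two.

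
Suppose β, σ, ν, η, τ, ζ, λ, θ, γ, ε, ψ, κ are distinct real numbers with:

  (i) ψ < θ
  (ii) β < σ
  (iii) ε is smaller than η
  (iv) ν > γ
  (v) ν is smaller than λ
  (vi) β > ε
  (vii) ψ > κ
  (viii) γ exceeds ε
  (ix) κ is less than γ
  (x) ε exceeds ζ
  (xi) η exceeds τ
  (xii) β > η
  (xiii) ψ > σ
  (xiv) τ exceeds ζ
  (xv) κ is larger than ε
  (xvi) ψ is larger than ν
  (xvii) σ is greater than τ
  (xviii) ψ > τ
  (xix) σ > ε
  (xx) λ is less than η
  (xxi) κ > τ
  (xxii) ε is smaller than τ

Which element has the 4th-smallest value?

Piecing the relations together gives one ordering: ζ < ε < τ < κ < γ < ν < λ < η < β < σ < ψ < θ.
Counting 4 from the smallest end gives κ.

κ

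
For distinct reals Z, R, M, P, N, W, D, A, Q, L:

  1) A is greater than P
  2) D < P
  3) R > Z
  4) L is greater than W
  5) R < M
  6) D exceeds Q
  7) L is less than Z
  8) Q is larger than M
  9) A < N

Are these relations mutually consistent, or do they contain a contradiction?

consistent

Every relation is compatible with W < L < Z < R < M < Q < D < P < A < N; the set is consistent.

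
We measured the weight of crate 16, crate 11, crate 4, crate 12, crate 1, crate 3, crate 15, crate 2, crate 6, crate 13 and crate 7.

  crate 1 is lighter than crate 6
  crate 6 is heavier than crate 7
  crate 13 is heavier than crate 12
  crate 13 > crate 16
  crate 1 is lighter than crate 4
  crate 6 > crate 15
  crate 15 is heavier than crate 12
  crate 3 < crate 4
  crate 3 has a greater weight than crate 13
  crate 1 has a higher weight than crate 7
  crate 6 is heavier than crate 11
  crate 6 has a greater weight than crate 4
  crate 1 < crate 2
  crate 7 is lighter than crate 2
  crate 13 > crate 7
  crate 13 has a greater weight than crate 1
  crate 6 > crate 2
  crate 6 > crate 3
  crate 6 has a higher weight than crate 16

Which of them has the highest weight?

crate 6

Chaining downward from crate 6: directly below it, crate 15, crate 16, crate 7, crate 1, crate 11, crate 3, crate 4, crate 2; then crate 12, crate 13.
That covers every other element, and nothing is given above crate 6, so crate 6 is the highest weight.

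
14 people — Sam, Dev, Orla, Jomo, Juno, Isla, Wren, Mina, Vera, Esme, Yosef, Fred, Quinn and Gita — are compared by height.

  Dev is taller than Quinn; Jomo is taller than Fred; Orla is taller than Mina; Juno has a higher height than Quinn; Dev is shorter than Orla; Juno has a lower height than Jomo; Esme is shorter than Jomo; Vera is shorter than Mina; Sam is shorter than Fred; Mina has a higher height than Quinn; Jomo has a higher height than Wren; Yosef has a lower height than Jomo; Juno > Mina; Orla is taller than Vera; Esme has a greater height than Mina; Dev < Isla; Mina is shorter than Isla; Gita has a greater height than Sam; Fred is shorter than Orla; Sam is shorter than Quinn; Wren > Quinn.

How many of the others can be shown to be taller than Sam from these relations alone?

11

The elements the relations force above Sam are Quinn, Mina, Gita, Esme, Dev, Juno, Wren, Fred, Isla, Orla, Jomo — no chain reaches any other.
That is 11.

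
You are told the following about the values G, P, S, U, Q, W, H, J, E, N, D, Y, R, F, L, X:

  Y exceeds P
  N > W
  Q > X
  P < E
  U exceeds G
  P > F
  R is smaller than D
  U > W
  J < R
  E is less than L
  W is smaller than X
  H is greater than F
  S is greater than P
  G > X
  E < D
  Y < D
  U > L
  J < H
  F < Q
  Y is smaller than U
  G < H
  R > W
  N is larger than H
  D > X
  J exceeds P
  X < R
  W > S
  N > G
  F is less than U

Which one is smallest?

F

P is not least since F < P; Y is not least since P < Y; S is not least since P < S; W is not least since S < W; X is not least since W < X; G is not least since X < G; J is not least since P < J; Q is not least since F < Q; H is not least since J < H; E is not least since P < E; L is not least since E < L; R is not least since W < R; D is not least since R < D; N is not least since H < N; U is not least since G < U.
Only F has nothing below it, so F is the smallest.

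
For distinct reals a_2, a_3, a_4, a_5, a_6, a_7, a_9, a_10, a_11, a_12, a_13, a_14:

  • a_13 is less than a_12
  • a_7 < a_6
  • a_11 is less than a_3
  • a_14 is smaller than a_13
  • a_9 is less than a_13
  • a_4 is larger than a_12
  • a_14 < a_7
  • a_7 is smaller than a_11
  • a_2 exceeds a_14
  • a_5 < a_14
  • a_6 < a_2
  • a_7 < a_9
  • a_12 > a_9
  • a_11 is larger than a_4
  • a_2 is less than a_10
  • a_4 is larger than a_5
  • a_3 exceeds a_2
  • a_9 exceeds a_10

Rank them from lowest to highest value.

Each adjacent pair is fixed by a given relation: a_5 < a_14; a_14 < a_7; a_7 < a_6; a_6 < a_2; a_2 < a_10; a_10 < a_9; a_9 < a_13; a_13 < a_12; a_12 < a_4; a_4 < a_11; a_11 < a_3. Chaining them end to end gives the full order.

a_5 < a_14 < a_7 < a_6 < a_2 < a_10 < a_9 < a_13 < a_12 < a_4 < a_11 < a_3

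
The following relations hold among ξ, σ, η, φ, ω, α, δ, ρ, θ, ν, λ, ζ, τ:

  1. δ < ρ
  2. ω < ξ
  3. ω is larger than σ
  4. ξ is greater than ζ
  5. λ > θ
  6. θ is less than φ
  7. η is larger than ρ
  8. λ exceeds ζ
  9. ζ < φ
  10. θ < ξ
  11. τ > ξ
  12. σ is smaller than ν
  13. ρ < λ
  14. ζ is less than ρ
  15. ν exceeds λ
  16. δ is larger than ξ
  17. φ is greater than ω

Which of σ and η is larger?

η

σ < ω and ω < ξ give σ < ξ.
Then ξ < δ extends the chain to δ.
Then δ < ρ extends the chain to ρ.
With ρ < η: σ < ω < ξ < δ < ρ < η.
So σ < η; η is the larger of the two.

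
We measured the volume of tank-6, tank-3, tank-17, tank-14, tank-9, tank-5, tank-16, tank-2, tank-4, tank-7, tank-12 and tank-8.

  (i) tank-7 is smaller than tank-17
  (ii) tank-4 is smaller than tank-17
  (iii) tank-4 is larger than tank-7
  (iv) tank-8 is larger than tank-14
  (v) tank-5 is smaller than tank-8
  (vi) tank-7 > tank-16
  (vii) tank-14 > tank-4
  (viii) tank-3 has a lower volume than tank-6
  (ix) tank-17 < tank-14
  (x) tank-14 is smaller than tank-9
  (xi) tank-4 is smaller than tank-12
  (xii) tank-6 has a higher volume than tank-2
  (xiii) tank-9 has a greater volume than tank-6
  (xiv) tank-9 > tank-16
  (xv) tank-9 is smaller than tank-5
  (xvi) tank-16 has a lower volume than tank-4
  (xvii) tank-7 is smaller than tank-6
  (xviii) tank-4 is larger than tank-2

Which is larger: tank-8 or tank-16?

Following the relations from tank-16: tank-16 < tank-7 < tank-17 < tank-14 < tank-9 < tank-5 < tank-8.
So tank-16 < tank-8; tank-8 is the larger of the two.

tank-8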